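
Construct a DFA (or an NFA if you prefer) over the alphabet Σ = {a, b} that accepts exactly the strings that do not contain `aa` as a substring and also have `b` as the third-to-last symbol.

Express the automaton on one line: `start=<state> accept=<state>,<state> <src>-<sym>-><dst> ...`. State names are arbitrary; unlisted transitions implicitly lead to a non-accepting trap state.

start=S0 accept=S12,S13,S14 S0-a->S1 S0-b->S2 S1-a->S3 S1-b->S4 S2-a->S5 S2-b->S6 S3-a->S7 S3-b->S8 S4-a->S9 S4-b->S10 S5-a->S11 S5-b->S12 S6-a->S13 S6-b->S14 S7-a->S7 S7-b->S8 S8-a->S15 S8-b->S16 S9-a->S11 S9-b->S12 S10-a->S13 S10-b->S14 S11-a->S7 S11-b->S8 S12-a->S9 S12-b->S10 S13-a->S11 S13-b->S12 S14-a->S13 S14-b->S14 S15-a->S11 S15-b->S17 S16-a->S18 S16-b->S19 S17-a->S15 S17-b->S16 S18-a->S11 S18-b->S17 S19-a->S18 S19-b->S19

Handle the two conditions separately and then intersect. One (3 states) tracks partial matches of the forbidden pattern `aa`; the other (15 states) tracks the last 3 symbols read. Each combined state is a pair, one component from each; accept when both components accept.
A 20-state machine:
          a    b  
>  S0     S1   S2 
   S1     S3   S4 
   S2     S5   S6 
   S3     S7   S8 
   S4     S9  S10 
   S5    S11  S12 
   S6    S13  S14 
   S7     S7   S8 
   S8    S15  S16 
   S9    S11  S12 
   S10   S13  S14 
   S11    S7   S8 
 * S12    S9  S10 
 * S13   S11  S12 
 * S14   S13  S14 
   S15   S11  S17 
   S16   S18  S19 
   S17   S15  S16 
   S18   S11  S17 
   S19   S18  S19 
(> = start, * = accepting)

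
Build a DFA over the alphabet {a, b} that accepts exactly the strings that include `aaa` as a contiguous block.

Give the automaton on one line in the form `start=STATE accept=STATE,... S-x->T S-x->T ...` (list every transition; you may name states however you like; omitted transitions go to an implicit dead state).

States S0..S2 record the length of the longest prefix of `aaa` that matches the current input suffix. Reaching S3 means `aaa` has been seen, and we stay there forever. Accept from S3.
A 4-state machine:
        a   b  
>  S0   S1  S0 
   S1   S2  S0 
   S2   S3  S0 
 * S3   S3  S3 
(> = start, * = accepting)

start=S0 accept=S3 S0-a->S1 S0-b->S0 S1-a->S2 S1-b->S0 S2-a->S3 S2-b->S0 S3-a->S3 S3-b->S3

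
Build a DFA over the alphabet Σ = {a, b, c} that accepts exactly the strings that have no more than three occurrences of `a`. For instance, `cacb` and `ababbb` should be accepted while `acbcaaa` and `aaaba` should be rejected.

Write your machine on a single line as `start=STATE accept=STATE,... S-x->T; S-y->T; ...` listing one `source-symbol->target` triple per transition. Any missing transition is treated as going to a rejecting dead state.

Only the number of `a`s matters, and only up to 4. Make a chain q0 → q1 → q2 → q3 → q4 advanced by each `a` (with q4 absorbing); every other symbol self-loops. The accepting set is {q0, q1, q2, q3}.
With 5 states:
        a   b   c  
>* q0   q1  q0  q0 
 * q1   q2  q1  q1 
 * q2   q3  q2  q2 
 * q3   q4  q3  q3 
   q4   q4  q4  q4 
(> = start, * = accepting)

start=q0; accept=q0,q1,q2,q3; q0-a->q1; q0-b->q0; q0-c->q0; q1-a->q2; q1-b->q1; q1-c->q1; q2-a->q3; q2-b->q2; q2-c->q2; q3-a->q4; q3-b->q3; q3-c->q3; q4-a->q4; q4-b->q4; q4-c->q4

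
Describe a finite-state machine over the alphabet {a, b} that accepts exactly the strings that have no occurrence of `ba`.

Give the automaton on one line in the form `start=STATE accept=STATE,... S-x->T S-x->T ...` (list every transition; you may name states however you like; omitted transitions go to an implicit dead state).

This is the complement of 'contains `ba`'. Use the same substring-matching states — S0 through S2 holding how much of `ba` has just been matched — but flip the accepting set: everything except the trap S2 accepts.
3 states suffice.
        a   b  
>* S0   S0  S1 
 * S1   S2  S1 
   S2   S2  S2 
(> = start, * = accepting)

start=S0 accept=S0,S1 S0-a->S0 S0-b->S1 S1-a->S2 S1-b->S1 S2-a->S2 S2-b->S2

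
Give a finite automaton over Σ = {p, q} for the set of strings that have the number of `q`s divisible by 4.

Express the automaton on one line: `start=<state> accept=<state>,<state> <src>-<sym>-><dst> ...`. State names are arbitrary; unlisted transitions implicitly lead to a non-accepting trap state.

Keep the running count of `q`s modulo 4: each `q` advances along the cycle S0 → S1 → S2 → S3 → S0 while other symbols loop. Accept at S0.
        p   q  
>* S0   S0  S1 
   S1   S1  S2 
   S2   S2  S3 
   S3   S3  S0 
(> = start, * = accepting)

start=S0 accept=S0 S0-p->S0 S0-q->S1 S1-p->S1 S1-q->S2 S2-p->S2 S2-q->S3 S3-p->S3 S3-q->S0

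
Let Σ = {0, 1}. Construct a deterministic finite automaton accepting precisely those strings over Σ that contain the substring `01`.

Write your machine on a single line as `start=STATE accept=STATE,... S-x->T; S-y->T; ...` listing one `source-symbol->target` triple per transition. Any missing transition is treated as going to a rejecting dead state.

Track how much of `01` has been matched so far: state A is no progress, C is the absorbing accept state reached once `01` has occurred. Intermediate states record partial matches; on a mismatch, fall back to the longest reusable overlap.
3 states suffice.
       0  1 
>  A   B  A 
   B   B  C 
 * C   C  C 
(> = start, * = accepting)

start=A; accept=C; A-0->B; A-1->A; B-0->B; B-1->C; C-0->C; C-1->C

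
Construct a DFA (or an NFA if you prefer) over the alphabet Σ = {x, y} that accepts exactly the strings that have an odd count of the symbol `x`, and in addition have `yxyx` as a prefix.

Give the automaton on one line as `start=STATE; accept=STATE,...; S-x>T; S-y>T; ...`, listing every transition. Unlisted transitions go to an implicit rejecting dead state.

Handle the two conditions separately and then intersect. One (2 states) tracks the count of `x`s modulo 2; the other (6 states) tracks whether the input so far still matches the prefix `yxyx`. Each combined state is a pair, one component from each; accept when both components accept.
8 states suffice.
       x  y 
>  A   B  C 
   B   D  B 
   C   E  D 
   D   B  D 
   E   D  F 
   F   G  B 
   G   H  G 
 * H   G  H 
(> = start, * = accepting)

start=A; accept=H; A-x>B; A-y>C; B-x>D; B-y>B; C-x>E; C-y>D; D-x>B; D-y>D; E-x>D; E-y>F; F-x>G; F-y>B; G-x>H; G-y>G; H-x>G; H-y>H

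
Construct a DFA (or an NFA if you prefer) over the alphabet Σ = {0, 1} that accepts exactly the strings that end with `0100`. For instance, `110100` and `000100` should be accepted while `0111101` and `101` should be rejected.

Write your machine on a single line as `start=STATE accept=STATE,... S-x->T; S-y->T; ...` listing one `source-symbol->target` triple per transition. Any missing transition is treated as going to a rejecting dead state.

start=q0; accept=q4; q0-0->q1; q0-1->q0; q1-0->q1; q1-1->q2; q2-0->q3; q2-1->q0; q3-0->q4; q3-1->q2; q4-0->q1; q4-1->q2

Remember how much of `0100` the current input suffix matches. State q0 means no match yet; q1 means the last symbol is `0`; q2 means the last 2 symbols are `01`; q3 means the last 3 symbols are `010`; q4 means the last 4 symbols are `0100`. Only q4 accepts. On a mismatch, fall back to the longest proper suffix that is still a prefix of `0100`.
5 states suffice.
        0   1  
>  q0   q1  q0 
   q1   q1  q2 
   q2   q3  q0 
   q3   q4  q2 
 * q4   q1  q2 
(> = start, * = accepting)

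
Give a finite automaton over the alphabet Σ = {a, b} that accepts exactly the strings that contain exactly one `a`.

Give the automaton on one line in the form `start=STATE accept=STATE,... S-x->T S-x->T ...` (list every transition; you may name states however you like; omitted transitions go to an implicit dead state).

Only the number of `a`s matters, and only up to 2. Make a chain s0 → s1 → s2 advanced by each `a` (with s2 absorbing); every other symbol self-loops. The accepting set is {s1}.
3 states suffice.
        a   b  
>  s0   s1  s0 
 * s1   s2  s1 
   s2   s2  s2 
(> = start, * = accepting)

start=s0 accept=s1 s0-a->s1 s0-b->s0 s1-a->s2 s1-b->s1 s2-a->s2 s2-b->s2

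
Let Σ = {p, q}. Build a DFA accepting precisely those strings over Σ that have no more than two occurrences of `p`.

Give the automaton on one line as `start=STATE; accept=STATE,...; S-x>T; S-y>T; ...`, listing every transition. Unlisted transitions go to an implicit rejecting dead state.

Only the number of `p`s matters, and only up to 3. Make a chain s0 → s1 → s2 → s3 advanced by each `p` (with s3 absorbing); every other symbol self-loops. The accepting set is {s0, s1, s2}.
With 4 states:
        p   q  
>* s0   s1  s0 
 * s1   s2  s1 
 * s2   s3  s2 
   s3   s3  s3 
(> = start, * = accepting)

start=s0; accept=s0,s1,s2; s0-p>s1; s0-q>s0; s1-p>s2; s1-q>s1; s2-p>s3; s2-q>s2; s3-p>s3; s3-q>s3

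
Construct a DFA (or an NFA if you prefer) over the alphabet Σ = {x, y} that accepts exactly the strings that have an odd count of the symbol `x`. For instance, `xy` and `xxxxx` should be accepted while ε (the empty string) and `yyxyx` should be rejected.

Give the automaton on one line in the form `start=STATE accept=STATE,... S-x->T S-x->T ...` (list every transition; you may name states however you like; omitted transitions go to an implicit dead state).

Keep the running count of `x`s modulo 2: each `x` advances along the cycle s0 → s1 → s0 while other symbols loop. Accept at s1.
A 2-state machine:
        x   y  
>  s0   s1  s0 
 * s1   s0  s1 
(> = start, * = accepting)

start=s0 accept=s1 s0-x->s1 s0-y->s0 s1-x->s0 s1-y->s1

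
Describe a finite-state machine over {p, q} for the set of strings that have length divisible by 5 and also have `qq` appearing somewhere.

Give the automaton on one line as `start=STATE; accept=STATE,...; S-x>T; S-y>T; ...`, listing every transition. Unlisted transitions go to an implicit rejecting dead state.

Run two small machines in parallel and take their product. One (5 states) tracks the input length modulo 5; the other (3 states) tracks whether and how much of `qq` has been seen. Each combined state is a pair, one component from each; accept when both components accept.
       p  q 
>  A   B  C 
   B   D  E 
   C   D  F 
   D   G  H 
   E   G  I 
   F   I  I 
   G   J  K 
   H   J  L 
   I   L  L 
   J   A  M 
   K   A  N 
   L   N  N 
   M   B  O 
 * N   O  O 
   O   F  F 
(> = start, * = accepting)

start=A; accept=N; A-p>B; A-q>C; B-p>D; B-q>E; C-p>D; C-q>F; D-p>G; D-q>H; E-p>G; E-q>I; F-p>I; F-q>I; G-p>J; G-q>K; H-p>J; H-q>L; I-p>L; I-q>L; J-p>A; J-q>M; K-p>A; K-q>N; L-p>N; L-q>N; M-p>B; M-q>O; N-p>O; N-q>O; O-p>F; O-q>F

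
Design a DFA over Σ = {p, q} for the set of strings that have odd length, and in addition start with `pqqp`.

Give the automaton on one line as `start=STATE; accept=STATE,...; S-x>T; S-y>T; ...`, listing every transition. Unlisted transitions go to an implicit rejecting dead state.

Build one automaton per condition and run them in lockstep. One (2 states) tracks the input length modulo 2; the other (6 states) tracks whether the input so far still matches the prefix `pqqp`. Each combined state is a pair, one component from each; accept when both components accept. Minimizing collapses redundant product states.
        p   q  
>  S0   S1  S2 
   S1   S2  S3 
   S2   S2  S2 
   S3   S2  S4 
   S4   S5  S2 
   S5   S6  S6 
 * S6   S5  S5 
(> = start, * = accepting)

start=S0; accept=S6; S0-p>S1; S0-q>S2; S1-p>S2; S1-q>S3; S2-p>S2; S2-q>S2; S3-p>S2; S3-q>S4; S4-p>S5; S4-q>S2; S5-p>S6; S5-q>S6; S6-p>S5; S6-q>S5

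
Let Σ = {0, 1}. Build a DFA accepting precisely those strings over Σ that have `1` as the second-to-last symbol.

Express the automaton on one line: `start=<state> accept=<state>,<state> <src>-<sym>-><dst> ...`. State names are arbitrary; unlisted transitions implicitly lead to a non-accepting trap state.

start=S0 accept=S5,S6 S0-0->S1 S0-1->S2 S1-0->S3 S1-1->S4 S2-0->S5 S2-1->S6 S3-0->S3 S3-1->S4 S4-0->S5 S4-1->S6 S5-0->S3 S5-1->S4 S6-0->S5 S6-1->S6

A DFA must remember the last 2 symbols (since which symbol is second-to-last isn't known until the input ends). Use one state per possible window of the last ≤2 symbols; accept from those whose window starts with `1`.
A 7-state machine:
        0   1  
>  S0   S1  S2 
   S1   S3  S4 
   S2   S5  S6 
   S3   S3  S4 
   S4   S5  S6 
 * S5   S3  S4 
 * S6   S5  S6 
(> = start, * = accepting)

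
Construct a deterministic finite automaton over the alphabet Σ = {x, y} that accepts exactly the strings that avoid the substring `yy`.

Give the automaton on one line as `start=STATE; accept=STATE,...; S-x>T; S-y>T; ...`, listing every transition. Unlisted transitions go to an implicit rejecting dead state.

start=S0; accept=S0,S1; S0-x>S0; S0-y>S1; S1-x>S0; S1-y>S2; S2-x>S2; S2-y>S2

This is the complement of 'contains `yy`'. Use the same substring-matching states — S0 through S2 holding how much of `yy` has just been matched — but flip the accepting set: everything except the trap S2 accepts.
A 3-state machine:
        x   y  
>* S0   S0  S1 
 * S1   S0  S2 
   S2   S2  S2 
(> = start, * = accepting)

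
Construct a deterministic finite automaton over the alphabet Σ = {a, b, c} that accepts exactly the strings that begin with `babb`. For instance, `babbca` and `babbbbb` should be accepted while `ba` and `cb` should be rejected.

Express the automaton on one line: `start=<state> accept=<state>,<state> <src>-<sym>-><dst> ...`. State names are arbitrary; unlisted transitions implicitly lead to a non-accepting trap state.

Walk along `babb` while the input agrees: from s0 take `b` to s1, and so on. Any deviation drops to the rejecting sink s5. Once s4 is reached the prefix is confirmed and every continuation is accepted.
A 6-state machine:
        a   b   c  
>  s0   s5  s1  s5 
   s1   s2  s5  s5 
   s2   s5  s3  s5 
   s3   s5  s4  s5 
 * s4   s4  s4  s4 
   s5   s5  s5  s5 
(> = start, * = accepting)

start=s0 accept=s4 s0-a->s5 s0-b->s1 s0-c->s5 s1-a->s2 s1-b->s5 s1-c->s5 s2-a->s5 s2-b->s3 s2-c->s5 s3-a->s5 s3-b->s4 s3-c->s5 s4-a->s4 s4-b->s4 s4-c->s4 s5-a->s5 s5-b->s5 s5-c->s5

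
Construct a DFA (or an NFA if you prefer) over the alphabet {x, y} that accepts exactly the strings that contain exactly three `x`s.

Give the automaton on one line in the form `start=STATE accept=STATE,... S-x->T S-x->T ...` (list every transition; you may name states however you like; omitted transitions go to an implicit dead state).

Count `x`s, saturating at 4: states q0 through q3 mean 0 through 3 `x`s seen; q4 means more than 3. Each `x` increments (capped at q4); other symbols loop. Accept from {q3}.
With 5 states:
        x   y  
>  q0   q1  q0 
   q1   q2  q1 
   q2   q3  q2 
 * q3   q4  q3 
   q4   q4  q4 
(> = start, * = accepting)

start=q0 accept=q3 q0-x->q1 q0-y->q0 q1-x->q2 q1-y->q1 q2-x->q3 q2-y->q2 q3-x->q4 q3-y->q3 q4-x->q4 q4-y->q4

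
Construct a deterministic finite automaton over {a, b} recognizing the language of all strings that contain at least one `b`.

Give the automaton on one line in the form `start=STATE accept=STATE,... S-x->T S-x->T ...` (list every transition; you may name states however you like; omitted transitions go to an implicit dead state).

start=S0 accept=S1,S2 S0-a->S0 S0-b->S1 S1-a->S1 S1-b->S2 S2-a->S2 S2-b->S2

Only the number of `b`s matters, and only up to 2. Make a chain S0 → S1 → S2 advanced by each `b` (with S2 absorbing); every other symbol self-loops. The accepting set is {S1, S2}.
A 3-state machine:
        a   b  
>  S0   S0  S1 
 * S1   S1  S2 
 * S2   S2  S2 
(> = start, * = accepting)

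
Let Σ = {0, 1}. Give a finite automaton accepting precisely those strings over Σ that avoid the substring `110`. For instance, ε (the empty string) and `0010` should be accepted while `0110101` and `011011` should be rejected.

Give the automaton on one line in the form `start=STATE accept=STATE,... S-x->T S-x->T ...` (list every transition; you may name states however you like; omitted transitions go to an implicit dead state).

This is the complement of 'contains `110`'. Use the same substring-matching states — q0 through q3 holding how much of `110` has just been matched — but flip the accepting set: everything except the trap q3 accepts.
With 4 states:
        0   1  
>* q0   q0  q1 
 * q1   q0  q2 
 * q2   q3  q2 
   q3   q3  q3 
(> = start, * = accepting)

start=q0 accept=q0,q1,q2 q0-0->q0 q0-1->q1 q1-0->q0 q1-1->q2 q2-0->q3 q2-1->q2 q3-0->q3 q3-1->q3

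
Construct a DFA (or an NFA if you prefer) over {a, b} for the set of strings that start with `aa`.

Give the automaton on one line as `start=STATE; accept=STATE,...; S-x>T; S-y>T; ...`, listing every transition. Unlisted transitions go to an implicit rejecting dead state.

Check the first 2 symbols one by one: s0 through s1 record how many have matched `aa` so far; any wrong symbol goes to the dead state s3. After all 2 match we enter the accepting sink s2.
        a   b  
>  s0   s1  s3 
   s1   s2  s3 
 * s2   s2  s2 
   s3   s3  s3 
(> = start, * = accepting)

start=s0; accept=s2; s0-a>s1; s0-b>s3; s1-a>s2; s1-b>s3; s2-a>s2; s2-b>s2; s3-a>s3; s3-b>s3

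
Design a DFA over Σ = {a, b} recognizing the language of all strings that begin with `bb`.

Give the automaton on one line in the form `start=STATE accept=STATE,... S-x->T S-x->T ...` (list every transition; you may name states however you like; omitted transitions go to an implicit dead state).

Walk along `bb` while the input agrees: from S0 take `b` to S1, and so on. Any deviation drops to the rejecting sink S3. Once S2 is reached the prefix is confirmed and every continuation is accepted.
        a   b  
>  S0   S3  S1 
   S1   S3  S2 
 * S2   S2  S2 
   S3   S3  S3 
(> = start, * = accepting)

start=S0 accept=S2 S0-a->S3 S0-b->S1 S1-a->S3 S1-b->S2 S2-a->S2 S2-b->S2 S3-a->S3 S3-b->S3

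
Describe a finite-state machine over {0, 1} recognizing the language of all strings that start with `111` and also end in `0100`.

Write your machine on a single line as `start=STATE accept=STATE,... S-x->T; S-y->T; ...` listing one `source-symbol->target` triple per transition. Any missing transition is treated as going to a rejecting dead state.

start=q0; accept=q8; q0-0->q1; q0-1->q2; q1-0->q1; q1-1->q1; q2-0->q1; q2-1->q3; q3-0->q1; q3-1->q4; q4-0->q5; q4-1->q4; q5-0->q5; q5-1->q6; q6-0->q7; q6-1->q4; q7-0->q8; q7-1->q6; q8-0->q5; q8-1->q6

Build one automaton per condition and run them in lockstep. The first has 5 states tracking whether the input so far still matches the prefix `111`; the second has 5 states tracking how much of the suffix `0100` has currently been matched. A product state is a pair (one from each), accepting exactly when both do. Equivalent product states are then merged.
A 9-state machine:
        0   1  
>  q0   q1  q2 
   q1   q1  q1 
   q2   q1  q3 
   q3   q1  q4 
   q4   q5  q4 
   q5   q5  q6 
   q6   q7  q4 
   q7   q8  q6 
 * q8   q5  q6 
(> = start, * = accepting)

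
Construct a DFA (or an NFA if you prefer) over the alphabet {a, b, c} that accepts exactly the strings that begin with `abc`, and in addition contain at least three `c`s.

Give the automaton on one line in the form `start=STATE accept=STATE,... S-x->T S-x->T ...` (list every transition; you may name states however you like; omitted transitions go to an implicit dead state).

Handle the two conditions separately and then intersect. One (5 states) tracks whether the input so far still matches the prefix `abc`; the other (5 states) tracks the count of `c`s, saturating at 4. Each combined state is a pair, one component from each; accept when both components accept.
A 12-state machine:
          a    b    c  
>  s0     s1   s2   s3 
   s1     s2   s4   s3 
   s2     s2   s2   s3 
   s3     s3   s3   s5 
   s4     s2   s2   s6 
   s5     s5   s5   s7 
   s6     s6   s6   s8 
   s7     s7   s7   s9 
   s8     s8   s8  s10 
   s9     s9   s9   s9 
 * s10   s10  s10  s11 
 * s11   s11  s11  s11 
(> = start, * = accepting)

start=s0 accept=s10,s11 s0-a->s1 s0-b->s2 s0-c->s3 s1-a->s2 s1-b->s4 s1-c->s3 s2-a->s2 s2-b->s2 s2-c->s3 s3-a->s3 s3-b->s3 s3-c->s5 s4-a->s2 s4-b->s2 s4-c->s6 s5-a->s5 s5-b->s5 s5-c->s7 s6-a->s6 s6-b->s6 s6-c->s8 s7-a->s7 s7-b->s7 s7-c->s9 s8-a->s8 s8-b->s8 s8-c->s10 s9-a->s9 s9-b->s9 s9-c->s9 s10-a->s10 s10-b->s10 s10-c->s11 s11-a->s11 s11-b->s11 s11-c->s11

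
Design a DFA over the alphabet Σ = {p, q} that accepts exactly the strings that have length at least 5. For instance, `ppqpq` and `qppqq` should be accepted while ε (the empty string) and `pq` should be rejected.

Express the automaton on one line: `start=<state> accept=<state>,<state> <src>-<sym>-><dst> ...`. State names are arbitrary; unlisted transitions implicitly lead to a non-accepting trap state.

Count input length up to 6: every symbol moves from S0 toward S6, which means 'more than 5' and absorbs. Accept from {S5, S6}.
7 states suffice.
        p   q  
>  S0   S1  S1 
   S1   S2  S2 
   S2   S3  S3 
   S3   S4  S4 
   S4   S5  S5 
 * S5   S6  S6 
 * S6   S6  S6 
(> = start, * = accepting)

start=S0 accept=S5,S6 S0-p->S1 S0-q->S1 S1-p->S2 S1-q->S2 S2-p->S3 S2-q->S3 S3-p->S4 S3-q->S4 S4-p->S5 S4-q->S5 S5-p->S6 S5-q->S6 S6-p->S6 S6-q->S6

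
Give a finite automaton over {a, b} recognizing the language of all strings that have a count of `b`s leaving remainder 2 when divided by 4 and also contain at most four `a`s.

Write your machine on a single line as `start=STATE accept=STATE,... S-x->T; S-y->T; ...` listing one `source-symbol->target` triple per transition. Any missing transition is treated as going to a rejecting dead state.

Run two small machines in parallel and take their product. The first has 4 states tracking the count of `b`s modulo 4; the second has 6 states tracking the count of `a`s, saturating at 5. A product state is a pair (one from each), accepting exactly when both do. Equivalent product states are then merged.
          a    b  
>  q0     q1   q2 
   q1     q3   q4 
   q2     q4   q5 
   q3     q6   q7 
   q4     q7   q8 
 * q5     q8   q9 
   q6    q10  q11 
   q7    q11  q12 
 * q8    q12  q13 
   q9    q13   q0 
   q10   q14  q15 
   q11   q15  q16 
 * q12   q16  q17 
   q13   q17   q1 
   q14   q14  q14 
   q15   q14  q18 
 * q16   q18  q19 
   q17   q19   q3 
 * q18   q14  q20 
   q19   q20   q6 
   q20   q14  q10 
(> = start, * = accepting)

start=q0; accept=q5,q8,q12,q16,q18; q0-a->q1; q0-b->q2; q1-a->q3; q1-b->q4; q2-a->q4; q2-b->q5; q3-a->q6; q3-b->q7; q4-a->q7; q4-b->q8; q5-a->q8; q5-b->q9; q6-a->q10; q6-b->q11; q7-a->q11; q7-b->q12; q8-a->q12; q8-b->q13; q9-a->q13; q9-b->q0; q10-a->q14; q10-b->q15; q11-a->q15; q11-b->q16; q12-a->q16; q12-b->q17; q13-a->q17; q13-b->q1; q14-a->q14; q14-b->q14; q15-a->q14; q15-b->q18; q16-a->q18; q16-b->q19; q17-a->q19; q17-b->q3; q18-a->q14; q18-b->q20; q19-a->q20; q19-b->q6; q20-a->q14; q20-b->q10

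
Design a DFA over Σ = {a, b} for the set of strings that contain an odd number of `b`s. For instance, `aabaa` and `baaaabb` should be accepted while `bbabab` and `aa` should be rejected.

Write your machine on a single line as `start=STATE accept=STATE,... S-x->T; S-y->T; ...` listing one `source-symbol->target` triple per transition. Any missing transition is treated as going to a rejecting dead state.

start=q0; accept=q1; q0-a->q0; q0-b->q1; q1-a->q1; q1-b->q0

The only thing that matters is how many `b`s have appeared, reduced mod 2. Use one state per residue: q0 for 0, …, q1 for 1. Reading `b` moves to the next residue; anything else stays put. q1 is accepting.
A 2-state machine:
        a   b  
>  q0   q0  q1 
 * q1   q1  q0 
(> = start, * = accepting)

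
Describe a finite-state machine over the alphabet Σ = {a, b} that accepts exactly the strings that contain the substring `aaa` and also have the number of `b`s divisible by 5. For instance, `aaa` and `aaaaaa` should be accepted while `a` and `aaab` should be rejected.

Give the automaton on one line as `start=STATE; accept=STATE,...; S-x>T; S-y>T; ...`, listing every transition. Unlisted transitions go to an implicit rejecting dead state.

start=q0; accept=q6; q0-a>q1; q0-b>q2; q1-a>q3; q1-b>q2; q2-a>q4; q2-b>q5; q3-a>q6; q3-b>q2; q4-a>q7; q4-b>q5; q5-a>q8; q5-b>q9; q6-a>q6; q6-b>q10; q7-a>q10; q7-b>q5; q8-a>q11; q8-b>q9; q9-a>q12; q9-b>q13; q10-a>q10; q10-b>q14; q11-a>q14; q11-b>q9; q12-a>q15; q12-b>q13; q13-a>q16; q13-b>q0; q14-a>q14; q14-b>q17; q15-a>q17; q15-b>q13; q16-a>q18; q16-b>q0; q17-a>q17; q17-b>q19; q18-a>q19; q18-b>q0; q19-a>q19; q19-b>q6

Run two small machines in parallel and take their product. The first has 4 states tracking whether and how much of `aaa` has been seen; the second has 5 states tracking the count of `b`s modulo 5. A product state is a pair (one from each), accepting exactly when both do.
With 20 states:
          a    b  
>  q0     q1   q2 
   q1     q3   q2 
   q2     q4   q5 
   q3     q6   q2 
   q4     q7   q5 
   q5     q8   q9 
 * q6     q6  q10 
   q7    q10   q5 
   q8    q11   q9 
   q9    q12  q13 
   q10   q10  q14 
   q11   q14   q9 
   q12   q15  q13 
   q13   q16   q0 
   q14   q14  q17 
   q15   q17  q13 
   q16   q18   q0 
   q17   q17  q19 
   q18   q19   q0 
   q19   q19   q6 
(> = start, * = accepting)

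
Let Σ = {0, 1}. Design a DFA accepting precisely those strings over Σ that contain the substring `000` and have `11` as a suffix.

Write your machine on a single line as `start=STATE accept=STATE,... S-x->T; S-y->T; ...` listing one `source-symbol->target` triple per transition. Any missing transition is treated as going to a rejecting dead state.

Build one automaton per condition and run them in lockstep. The first has 4 states tracking whether and how much of `000` has been seen; the second has 3 states tracking how much of the suffix `11` has currently been matched. A product state is a pair (one from each), accepting exactly when both do.
8 states suffice.
        0   1  
>  S0   S1  S2 
   S1   S3  S2 
   S2   S1  S4 
   S3   S5  S2 
   S4   S1  S4 
   S5   S5  S6 
   S6   S5  S7 
 * S7   S5  S7 
(> = start, * = accepting)

start=S0; accept=S7; S0-0->S1; S0-1->S2; S1-0->S3; S1-1->S2; S2-0->S1; S2-1->S4; S3-0->S5; S3-1->S2; S4-0->S1; S4-1->S4; S5-0->S5; S5-1->S6; S6-0->S5; S6-1->S7; S7-0->S5; S7-1->S7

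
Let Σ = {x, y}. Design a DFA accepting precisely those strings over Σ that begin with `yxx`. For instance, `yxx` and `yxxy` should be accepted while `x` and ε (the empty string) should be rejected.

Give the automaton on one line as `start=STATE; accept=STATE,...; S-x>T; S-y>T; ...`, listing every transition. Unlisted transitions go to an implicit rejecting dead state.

Walk along `yxx` while the input agrees: from s0 take `y` to s1, and so on. Any deviation drops to the rejecting sink s4. Once s3 is reached the prefix is confirmed and every continuation is accepted.
        x   y  
>  s0   s4  s1 
   s1   s2  s4 
   s2   s3  s4 
 * s3   s3  s3 
   s4   s4  s4 
(> = start, * = accepting)

start=s0; accept=s3; s0-x>s4; s0-y>s1; s1-x>s2; s1-y>s4; s2-x>s3; s2-y>s4; s3-x>s3; s3-y>s3; s4-x>s4; s4-y>s4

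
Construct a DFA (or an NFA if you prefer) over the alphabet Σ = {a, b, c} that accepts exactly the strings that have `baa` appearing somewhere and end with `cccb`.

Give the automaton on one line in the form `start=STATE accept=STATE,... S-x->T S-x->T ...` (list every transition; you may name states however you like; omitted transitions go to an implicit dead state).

Run two small machines in parallel and take their product. One (4 states) tracks whether and how much of `baa` has been seen; the other (5 states) tracks how much of the suffix `cccb` has currently been matched. Each combined state is a pair, one component from each; accept when both components accept. Equivalent product states are then merged.
        a   b   c  
>  s0   s0  s1  s0 
   s1   s2  s1  s0 
   s2   s3  s1  s0 
   s3   s3  s3  s4 
   s4   s3  s3  s5 
   s5   s3  s3  s6 
   s6   s3  s7  s6 
 * s7   s3  s3  s4 
(> = start, * = accepting)

start=s0 accept=s7 s0-a->s0 s0-b->s1 s0-c->s0 s1-a->s2 s1-b->s1 s1-c->s0 s2-a->s3 s2-b->s1 s2-c->s0 s3-a->s3 s3-b->s3 s3-c->s4 s4-a->s3 s4-b->s3 s4-c->s5 s5-a->s3 s5-b->s3 s5-c->s6 s6-a->s3 s6-b->s7 s6-c->s6 s7-a->s3 s7-b->s3 s7-c->s4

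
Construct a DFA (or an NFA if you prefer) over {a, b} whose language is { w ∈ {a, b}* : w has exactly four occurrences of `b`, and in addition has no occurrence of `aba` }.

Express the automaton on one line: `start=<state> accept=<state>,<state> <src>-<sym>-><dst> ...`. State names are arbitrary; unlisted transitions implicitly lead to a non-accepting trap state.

Handle the two conditions separately and then intersect. The first has 6 states tracking the count of `b`s, saturating at 5; the second has 4 states tracking partial matches of the forbidden pattern `aba`. A product state is a pair (one from each), accepting exactly when both do. After merging equivalent states the machine shrinks.
          a    b  
>  q0     q1   q2 
   q1     q1   q3 
   q2     q4   q5 
   q3     q6   q5 
   q4     q4   q7 
   q5     q8   q9 
   q6     q6   q6 
   q7     q6   q9 
   q8     q8  q10 
   q9    q11  q12 
   q10    q6  q12 
   q11   q11  q13 
 * q12   q12   q6 
 * q13    q6   q6 
(> = start, * = accepting)

start=q0 accept=q12,q13 q0-a->q1 q0-b->q2 q1-a->q1 q1-b->q3 q2-a->q4 q2-b->q5 q3-a->q6 q3-b->q5 q4-a->q4 q4-b->q7 q5-a->q8 q5-b->q9 q6-a->q6 q6-b->q6 q7-a->q6 q7-b->q9 q8-a->q8 q8-b->q10 q9-a->q11 q9-b->q12 q10-a->q6 q10-b->q12 q11-a->q11 q11-b->q13 q12-a->q12 q12-b->q6 q13-a->q6 q13-b->q6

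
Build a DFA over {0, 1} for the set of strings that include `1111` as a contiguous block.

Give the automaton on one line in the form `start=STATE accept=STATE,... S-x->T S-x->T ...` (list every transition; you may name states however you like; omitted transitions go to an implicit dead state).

start=q0 accept=q4 q0-0->q0 q0-1->q1 q1-0->q0 q1-1->q2 q2-0->q0 q2-1->q3 q3-0->q0 q3-1->q4 q4-0->q4 q4-1->q4

Track how much of `1111` has been matched so far: state q0 is no progress, q4 is the absorbing accept state reached once `1111` has occurred. Intermediate states record partial matches; on a mismatch, fall back to the longest reusable overlap.
With 5 states:
        0   1  
>  q0   q0  q1 
   q1   q0  q2 
   q2   q0  q3 
   q3   q0  q4 
 * q4   q4  q4 
(> = start, * = accepting)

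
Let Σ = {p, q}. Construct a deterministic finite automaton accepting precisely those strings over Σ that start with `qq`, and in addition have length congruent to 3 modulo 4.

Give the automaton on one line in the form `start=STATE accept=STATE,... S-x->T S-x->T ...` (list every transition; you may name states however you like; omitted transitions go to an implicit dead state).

Run two small machines in parallel and take their product. The first has 4 states tracking whether the input so far still matches the prefix `qq`; the second has 4 states tracking the input length modulo 4. A product state is a pair (one from each), accepting exactly when both do.
A 10-state machine:
       p  q 
>  A   B  C 
   B   D  D 
   C   D  E 
   D   F  F 
   E   G  G 
   F   H  H 
 * G   I  I 
   H   B  B 
   I   J  J 
   J   E  E 
(> = start, * = accepting)

start=A accept=G A-p->B A-q->C B-p->D B-q->D C-p->D C-q->E D-p->F D-q->F E-p->G E-q->G F-p->H F-q->H G-p->I G-q->I H-p->B H-q->B I-p->J I-q->J J-p->E J-q->E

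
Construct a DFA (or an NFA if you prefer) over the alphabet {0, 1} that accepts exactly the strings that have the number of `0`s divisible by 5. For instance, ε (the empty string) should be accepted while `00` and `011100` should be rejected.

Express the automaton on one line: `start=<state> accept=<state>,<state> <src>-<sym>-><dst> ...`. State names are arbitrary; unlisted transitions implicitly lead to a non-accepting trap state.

The only thing that matters is how many `0`s have appeared, reduced mod 5. Use one state per residue: q0 for 0, …, q4 for 4. Reading `0` moves to the next residue; anything else stays put. q0 is accepting.
With 5 states:
        0   1  
>* q0   q1  q0 
   q1   q2  q1 
   q2   q3  q2 
   q3   q4  q3 
   q4   q0  q4 
(> = start, * = accepting)

start=q0 accept=q0 q0-0->q1 q0-1->q0 q1-0->q2 q1-1->q1 q2-0->q3 q2-1->q2 q3-0->q4 q3-1->q3 q4-0->q0 q4-1->q4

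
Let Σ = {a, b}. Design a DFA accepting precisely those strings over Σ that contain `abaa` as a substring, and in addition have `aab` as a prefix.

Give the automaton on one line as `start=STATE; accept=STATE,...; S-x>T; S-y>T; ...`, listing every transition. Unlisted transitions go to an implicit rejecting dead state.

Run two small machines in parallel and take their product. The first has 5 states tracking whether and how much of `abaa` has been seen; the second has 5 states tracking whether the input so far still matches the prefix `aab`. A product state is a pair (one from each), accepting exactly when both do.
          a    b  
>  q0     q1   q2 
   q1     q3   q4 
   q2     q5   q2 
   q3     q5   q6 
   q4     q7   q2 
   q5     q5   q4 
   q6     q8   q9 
   q7    q10   q4 
   q8    q11   q6 
   q9    q12   q9 
   q10   q10  q10 
 * q11   q11  q11 
   q12   q12   q6 
(> = start, * = accepting)

start=q0; accept=q11; q0-a>q1; q0-b>q2; q1-a>q3; q1-b>q4; q2-a>q5; q2-b>q2; q3-a>q5; q3-b>q6; q4-a>q7; q4-b>q2; q5-a>q5; q5-b>q4; q6-a>q8; q6-b>q9; q7-a>q10; q7-b>q4; q8-a>q11; q8-b>q6; q9-a>q12; q9-b>q9; q10-a>q10; q10-b>q10; q11-a>q11; q11-b>q11; q12-a>q12; q12-b>q6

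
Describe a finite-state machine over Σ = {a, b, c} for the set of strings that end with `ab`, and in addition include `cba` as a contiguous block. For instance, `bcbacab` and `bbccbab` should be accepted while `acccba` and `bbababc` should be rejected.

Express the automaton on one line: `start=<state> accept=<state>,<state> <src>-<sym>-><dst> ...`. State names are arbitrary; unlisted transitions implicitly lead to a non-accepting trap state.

Run two small machines in parallel and take their product. The first has 3 states tracking how much of the suffix `ab` has currently been matched; the second has 4 states tracking whether and how much of `cba` has been seen. A product state is a pair (one from each), accepting exactly when both do. Minimizing collapses redundant product states.
6 states suffice.
        a   b   c  
>  S0   S0  S0  S1 
   S1   S0  S2  S1 
   S2   S3  S0  S1 
   S3   S3  S4  S5 
 * S4   S3  S5  S5 
   S5   S3  S5  S5 
(> = start, * = accepting)

start=S0 accept=S4 S0-a->S0 S0-b->S0 S0-c->S1 S1-a->S0 S1-b->S2 S1-c->S1 S2-a->S3 S2-b->S0 S2-c->S1 S3-a->S3 S3-b->S4 S3-c->S5 S4-a->S3 S4-b->S5 S4-c->S5 S5-a->S3 S5-b->S5 S5-c->S5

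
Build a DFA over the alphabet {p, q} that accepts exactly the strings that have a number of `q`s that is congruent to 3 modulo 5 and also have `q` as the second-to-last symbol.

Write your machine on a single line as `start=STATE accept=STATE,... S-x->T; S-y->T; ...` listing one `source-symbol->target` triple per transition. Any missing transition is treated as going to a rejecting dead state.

Handle the two conditions separately and then intersect. The first has 5 states tracking the count of `q`s modulo 5; the second has 7 states tracking the last 2 symbols read. A product state is a pair (one from each), accepting exactly when both do. Equivalent product states are then merged.
A 9-state machine:
       p  q 
>  A   A  B 
   B   B  C 
   C   D  E 
   D   D  F 
 * E   G  H 
   F   G  H 
 * G   I  H 
   H   H  A 
   I   I  H 
(> = start, * = accepting)

start=A; accept=E,G; A-p->A; A-q->B; B-p->B; B-q->C; C-p->D; C-q->E; D-p->D; D-q->F; E-p->G; E-q->H; F-p->G; F-q->H; G-p->I; G-q->H; H-p->H; H-q->A; I-p->I; I-q->H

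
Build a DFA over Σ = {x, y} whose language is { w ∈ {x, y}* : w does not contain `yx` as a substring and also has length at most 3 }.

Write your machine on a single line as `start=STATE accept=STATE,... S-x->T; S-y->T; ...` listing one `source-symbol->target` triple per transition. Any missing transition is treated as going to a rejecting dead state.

Build one automaton per condition and run them in lockstep. The first has 3 states tracking partial matches of the forbidden pattern `yx`; the second has 5 states tracking the input length, saturating at 4. A product state is a pair (one from each), accepting exactly when both do.
With 12 states:
          x    y  
>* S0     S1   S2 
 * S1     S3   S4 
 * S2     S5   S4 
 * S3     S6   S7 
 * S4     S8   S7 
   S5     S8   S8 
 * S6     S9  S10 
 * S7    S11  S10 
   S8    S11  S11 
   S9     S9  S10 
   S10   S11  S10 
   S11   S11  S11 
(> = start, * = accepting)

start=S0; accept=S0,S1,S2,S3,S4,S6,S7; S0-x->S1; S0-y->S2; S1-x->S3; S1-y->S4; S2-x->S5; S2-y->S4; S3-x->S6; S3-y->S7; S4-x->S8; S4-y->S7; S5-x->S8; S5-y->S8; S6-x->S9; S6-y->S10; S7-x->S11; S7-y->S10; S8-x->S11; S8-y->S11; S9-x->S9; S9-y->S10; S10-x->S11; S10-y->S10; S11-x->S11; S11-y->S11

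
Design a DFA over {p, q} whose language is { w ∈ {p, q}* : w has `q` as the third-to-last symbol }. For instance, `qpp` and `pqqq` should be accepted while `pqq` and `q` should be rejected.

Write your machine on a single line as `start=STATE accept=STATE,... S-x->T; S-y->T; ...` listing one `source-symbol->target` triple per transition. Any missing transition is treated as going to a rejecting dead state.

Because acceptance depends on a position counted from the end, the machine has to buffer the most recent 3 symbols. Make each state the string of the last up-to-3 symbols read; on input `x` shift the window left and append `x`. Accept when the buffered window has length 3 and begins with `q`.
With 15 states:
          p    q  
>  s0     s1   s2 
   s1     s3   s4 
   s2     s5   s6 
   s3     s7   s8 
   s4     s9  s10 
   s5    s11  s12 
   s6    s13  s14 
   s7     s7   s8 
   s8     s9  s10 
   s9    s11  s12 
   s10   s13  s14 
 * s11    s7   s8 
 * s12    s9  s10 
 * s13   s11  s12 
 * s14   s13  s14 
(> = start, * = accepting)

start=s0; accept=s11,s12,s13,s14; s0-p->s1; s0-q->s2; s1-p->s3; s1-q->s4; s2-p->s5; s2-q->s6; s3-p->s7; s3-q->s8; s4-p->s9; s4-q->s10; s5-p->s11; s5-q->s12; s6-p->s13; s6-q->s14; s7-p->s7; s7-q->s8; s8-p->s9; s8-q->s10; s9-p->s11; s9-q->s12; s10-p->s13; s10-q->s14; s11-p->s7; s11-q->s8; s12-p->s9; s12-q->s10; s13-p->s11; s13-q->s12; s14-p->s13; s14-q->s14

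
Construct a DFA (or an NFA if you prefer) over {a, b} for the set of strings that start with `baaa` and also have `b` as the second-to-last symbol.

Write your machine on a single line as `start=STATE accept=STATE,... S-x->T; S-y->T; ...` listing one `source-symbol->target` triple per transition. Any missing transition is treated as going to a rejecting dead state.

start=S0; accept=S11,S12; S0-a->S1; S0-b->S2; S1-a->S3; S1-b->S4; S2-a->S5; S2-b->S6; S3-a->S3; S3-b->S4; S4-a->S7; S4-b->S6; S5-a->S8; S5-b->S4; S6-a->S7; S6-b->S6; S7-a->S3; S7-b->S4; S8-a->S9; S8-b->S4; S9-a->S9; S9-b->S10; S10-a->S11; S10-b->S12; S11-a->S9; S11-b->S10; S12-a->S11; S12-b->S12

Build one automaton per condition and run them in lockstep. The first has 6 states tracking whether the input so far still matches the prefix `baaa`; the second has 7 states tracking the last 2 symbols read. A product state is a pair (one from each), accepting exactly when both do.
A 13-state machine:
          a    b  
>  S0     S1   S2 
   S1     S3   S4 
   S2     S5   S6 
   S3     S3   S4 
   S4     S7   S6 
   S5     S8   S4 
   S6     S7   S6 
   S7     S3   S4 
   S8     S9   S4 
   S9     S9  S10 
   S10   S11  S12 
 * S11    S9  S10 
 * S12   S11  S12 
(> = start, * = accepting)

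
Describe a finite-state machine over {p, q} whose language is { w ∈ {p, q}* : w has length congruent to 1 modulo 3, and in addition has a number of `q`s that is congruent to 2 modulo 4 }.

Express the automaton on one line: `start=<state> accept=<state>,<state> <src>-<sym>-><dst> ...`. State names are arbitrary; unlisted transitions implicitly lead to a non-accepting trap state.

start=s0 accept=s9 s0-p->s1 s0-q->s2 s1-p->s3 s1-q->s4 s2-p->s4 s2-q->s5 s3-p->s0 s3-q->s6 s4-p->s6 s4-q->s7 s5-p->s7 s5-q->s8 s6-p->s2 s6-q->s9 s7-p->s9 s7-q->s10 s8-p->s10 s8-q->s1 s9-p->s5 s9-q->s11 s10-p->s11 s10-q->s3 s11-p->s8 s11-q->s0

Run two small machines in parallel and take their product. The first has 3 states tracking the input length modulo 3; the second has 4 states tracking the count of `q`s modulo 4. A product state is a pair (one from each), accepting exactly when both do.
          p    q  
>  s0     s1   s2 
   s1     s3   s4 
   s2     s4   s5 
   s3     s0   s6 
   s4     s6   s7 
   s5     s7   s8 
   s6     s2   s9 
   s7     s9  s10 
   s8    s10   s1 
 * s9     s5  s11 
   s10   s11   s3 
   s11    s8   s0 
(> = start, * = accepting)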